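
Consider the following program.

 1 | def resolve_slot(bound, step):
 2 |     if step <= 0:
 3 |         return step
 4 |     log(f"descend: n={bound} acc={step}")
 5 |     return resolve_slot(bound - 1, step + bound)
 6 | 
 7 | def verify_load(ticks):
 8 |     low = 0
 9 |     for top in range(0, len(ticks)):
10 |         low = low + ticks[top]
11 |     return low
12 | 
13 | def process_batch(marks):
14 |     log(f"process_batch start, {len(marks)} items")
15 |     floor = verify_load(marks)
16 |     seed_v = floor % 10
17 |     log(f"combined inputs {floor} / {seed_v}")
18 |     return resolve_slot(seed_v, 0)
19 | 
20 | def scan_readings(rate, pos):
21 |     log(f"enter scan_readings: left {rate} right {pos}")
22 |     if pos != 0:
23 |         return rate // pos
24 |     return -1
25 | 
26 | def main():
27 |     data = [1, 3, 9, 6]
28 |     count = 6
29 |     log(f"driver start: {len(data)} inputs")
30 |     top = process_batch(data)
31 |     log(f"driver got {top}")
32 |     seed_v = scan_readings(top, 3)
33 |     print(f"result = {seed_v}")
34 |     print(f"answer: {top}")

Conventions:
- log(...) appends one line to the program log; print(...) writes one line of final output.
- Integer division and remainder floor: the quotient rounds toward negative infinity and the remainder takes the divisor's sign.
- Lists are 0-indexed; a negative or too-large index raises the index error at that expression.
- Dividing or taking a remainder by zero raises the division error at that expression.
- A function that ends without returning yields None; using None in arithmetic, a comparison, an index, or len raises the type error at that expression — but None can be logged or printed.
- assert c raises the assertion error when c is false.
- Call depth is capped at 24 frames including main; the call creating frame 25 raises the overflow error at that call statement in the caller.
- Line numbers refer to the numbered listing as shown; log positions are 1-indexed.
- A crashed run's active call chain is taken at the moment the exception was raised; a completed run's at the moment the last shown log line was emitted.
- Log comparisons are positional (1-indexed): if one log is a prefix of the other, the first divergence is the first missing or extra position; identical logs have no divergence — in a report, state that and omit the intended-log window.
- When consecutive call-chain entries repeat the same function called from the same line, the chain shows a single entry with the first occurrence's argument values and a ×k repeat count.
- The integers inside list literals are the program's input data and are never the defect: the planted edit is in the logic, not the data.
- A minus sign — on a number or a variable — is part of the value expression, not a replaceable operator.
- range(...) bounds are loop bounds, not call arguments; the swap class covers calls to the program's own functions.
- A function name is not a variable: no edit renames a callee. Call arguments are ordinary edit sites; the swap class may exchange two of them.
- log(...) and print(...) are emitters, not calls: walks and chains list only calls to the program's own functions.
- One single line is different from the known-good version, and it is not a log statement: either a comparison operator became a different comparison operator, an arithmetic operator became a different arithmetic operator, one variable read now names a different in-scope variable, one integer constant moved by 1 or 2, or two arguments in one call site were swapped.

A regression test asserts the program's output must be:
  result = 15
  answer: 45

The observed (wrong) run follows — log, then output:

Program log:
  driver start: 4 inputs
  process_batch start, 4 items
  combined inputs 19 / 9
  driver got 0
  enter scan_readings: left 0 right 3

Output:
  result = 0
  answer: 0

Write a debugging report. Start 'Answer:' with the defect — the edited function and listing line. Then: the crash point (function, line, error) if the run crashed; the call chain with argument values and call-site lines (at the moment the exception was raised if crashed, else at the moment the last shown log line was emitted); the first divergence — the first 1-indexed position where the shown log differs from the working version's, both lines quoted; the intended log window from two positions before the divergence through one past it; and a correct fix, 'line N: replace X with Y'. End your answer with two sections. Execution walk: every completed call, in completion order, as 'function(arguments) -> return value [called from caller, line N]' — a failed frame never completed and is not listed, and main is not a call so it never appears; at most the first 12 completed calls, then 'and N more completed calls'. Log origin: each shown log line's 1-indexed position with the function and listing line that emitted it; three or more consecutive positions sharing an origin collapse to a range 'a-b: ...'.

Answer: the defect is in resolve_slot at line 2.
Key observation: The earliest visible damage is log position 4 — 'driver got 0' rather than the intended 'descend: n=9 acc=0'.
Call chain: main -> scan_readings(0, 3) (called at line 32).
First divergence: position 4; shown 'driver got 0' vs intended 'descend: n=9 acc=0'.
Intended log window:
  2: process_batch start, 4 items
  3: combined inputs 19 / 9
  4: descend: n=9 acc=0
  5: descend: n=8 acc=9
Execution walk:
  verify_load([1, 3, 9, 6]) -> 19  [called from process_batch, line 15]
  resolve_slot(9, 0) -> 0  [called from process_batch, line 18]
  process_batch([1, 3, 9, 6]) -> 0  [called from main, line 30]
  scan_readings(0, 3) -> 0  [called from main, line 32]
Origin of each log line:
  1: logged in main at line 29
  2: logged in process_batch at line 14
  3: logged in process_batch at line 17
  4: logged in main at line 31
  5: logged in scan_readings at line 21
A correct fix: line 2: replace `step` with `bound`.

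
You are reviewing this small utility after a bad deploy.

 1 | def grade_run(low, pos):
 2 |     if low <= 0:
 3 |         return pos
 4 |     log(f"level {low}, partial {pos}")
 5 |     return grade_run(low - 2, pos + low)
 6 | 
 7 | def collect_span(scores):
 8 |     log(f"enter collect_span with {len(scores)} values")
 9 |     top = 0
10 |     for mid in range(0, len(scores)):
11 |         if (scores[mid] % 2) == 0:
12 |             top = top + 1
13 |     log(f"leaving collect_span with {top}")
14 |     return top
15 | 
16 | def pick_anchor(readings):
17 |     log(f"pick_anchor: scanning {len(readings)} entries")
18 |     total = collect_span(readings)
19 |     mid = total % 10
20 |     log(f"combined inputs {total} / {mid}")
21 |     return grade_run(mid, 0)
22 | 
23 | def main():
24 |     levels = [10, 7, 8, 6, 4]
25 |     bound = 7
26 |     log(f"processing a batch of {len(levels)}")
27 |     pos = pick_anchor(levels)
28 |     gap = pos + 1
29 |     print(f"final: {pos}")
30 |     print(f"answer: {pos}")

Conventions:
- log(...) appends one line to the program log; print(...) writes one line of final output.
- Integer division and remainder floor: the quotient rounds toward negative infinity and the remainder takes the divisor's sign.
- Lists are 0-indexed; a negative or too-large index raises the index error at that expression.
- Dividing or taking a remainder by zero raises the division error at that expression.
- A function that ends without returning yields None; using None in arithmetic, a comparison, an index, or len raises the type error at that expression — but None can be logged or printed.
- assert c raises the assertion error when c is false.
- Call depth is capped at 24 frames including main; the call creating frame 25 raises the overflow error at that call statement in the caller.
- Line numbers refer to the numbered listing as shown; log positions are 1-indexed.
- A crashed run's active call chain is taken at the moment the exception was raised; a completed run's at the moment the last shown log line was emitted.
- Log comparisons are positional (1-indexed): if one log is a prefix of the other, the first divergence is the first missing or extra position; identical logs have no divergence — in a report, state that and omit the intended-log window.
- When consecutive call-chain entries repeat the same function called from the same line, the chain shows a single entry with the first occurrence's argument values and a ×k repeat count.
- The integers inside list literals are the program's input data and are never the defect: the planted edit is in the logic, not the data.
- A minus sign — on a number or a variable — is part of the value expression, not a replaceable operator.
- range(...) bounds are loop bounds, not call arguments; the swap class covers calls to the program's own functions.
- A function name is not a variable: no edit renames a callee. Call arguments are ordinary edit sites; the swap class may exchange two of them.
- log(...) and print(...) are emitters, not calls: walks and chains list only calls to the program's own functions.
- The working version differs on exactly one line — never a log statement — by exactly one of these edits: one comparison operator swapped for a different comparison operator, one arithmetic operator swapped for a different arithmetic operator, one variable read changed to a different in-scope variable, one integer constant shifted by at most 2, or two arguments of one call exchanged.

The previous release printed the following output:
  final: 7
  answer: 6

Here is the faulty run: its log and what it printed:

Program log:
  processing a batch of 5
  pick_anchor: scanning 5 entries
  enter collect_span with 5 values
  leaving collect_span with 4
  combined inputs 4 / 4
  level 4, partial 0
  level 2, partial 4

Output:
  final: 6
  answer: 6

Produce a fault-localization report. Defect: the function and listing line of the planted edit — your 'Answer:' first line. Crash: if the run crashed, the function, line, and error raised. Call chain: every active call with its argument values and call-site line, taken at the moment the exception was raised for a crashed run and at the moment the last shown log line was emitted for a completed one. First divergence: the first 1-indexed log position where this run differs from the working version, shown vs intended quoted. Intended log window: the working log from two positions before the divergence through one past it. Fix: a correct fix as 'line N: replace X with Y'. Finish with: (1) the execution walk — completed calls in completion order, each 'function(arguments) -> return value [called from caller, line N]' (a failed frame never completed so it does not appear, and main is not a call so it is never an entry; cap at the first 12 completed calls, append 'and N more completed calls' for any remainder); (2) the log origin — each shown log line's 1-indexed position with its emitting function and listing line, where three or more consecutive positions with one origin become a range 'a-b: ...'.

Answer: the defect is in main at line 29.
The tell: Log streams are identical — the defect surfaces only in the printed output.
Call chain: main -> pick_anchor([10, 7, 8, 6, 4]) (called at line 27) -> grade_run(4, 0) (called at line 21) -> grade_run(2, 4) (called at line 5).
First divergence: none; the two logs match at every position.
Execution walk:
  collect_span([10, 7, 8, 6, 4]) -> 4  [called from pick_anchor, line 18]
  grade_run(0, 6) -> 6  [called from grade_run, line 5]
  grade_run(2, 4) -> 6  [called from grade_run, line 5]
  grade_run(4, 0) -> 6  [called from pick_anchor, line 21]
  pick_anchor([10, 7, 8, 6, 4]) -> 6  [called from main, line 27]
Origin of each log line:
  1: from main, line 26
  2: from pick_anchor, line 17
  3: from collect_span, line 8
  4: from collect_span, line 13
  5: from pick_anchor, line 20
  6: from grade_run, line 4
  7: from grade_run, line 4
A correct fix: line 29: replace `pos` with `gap`.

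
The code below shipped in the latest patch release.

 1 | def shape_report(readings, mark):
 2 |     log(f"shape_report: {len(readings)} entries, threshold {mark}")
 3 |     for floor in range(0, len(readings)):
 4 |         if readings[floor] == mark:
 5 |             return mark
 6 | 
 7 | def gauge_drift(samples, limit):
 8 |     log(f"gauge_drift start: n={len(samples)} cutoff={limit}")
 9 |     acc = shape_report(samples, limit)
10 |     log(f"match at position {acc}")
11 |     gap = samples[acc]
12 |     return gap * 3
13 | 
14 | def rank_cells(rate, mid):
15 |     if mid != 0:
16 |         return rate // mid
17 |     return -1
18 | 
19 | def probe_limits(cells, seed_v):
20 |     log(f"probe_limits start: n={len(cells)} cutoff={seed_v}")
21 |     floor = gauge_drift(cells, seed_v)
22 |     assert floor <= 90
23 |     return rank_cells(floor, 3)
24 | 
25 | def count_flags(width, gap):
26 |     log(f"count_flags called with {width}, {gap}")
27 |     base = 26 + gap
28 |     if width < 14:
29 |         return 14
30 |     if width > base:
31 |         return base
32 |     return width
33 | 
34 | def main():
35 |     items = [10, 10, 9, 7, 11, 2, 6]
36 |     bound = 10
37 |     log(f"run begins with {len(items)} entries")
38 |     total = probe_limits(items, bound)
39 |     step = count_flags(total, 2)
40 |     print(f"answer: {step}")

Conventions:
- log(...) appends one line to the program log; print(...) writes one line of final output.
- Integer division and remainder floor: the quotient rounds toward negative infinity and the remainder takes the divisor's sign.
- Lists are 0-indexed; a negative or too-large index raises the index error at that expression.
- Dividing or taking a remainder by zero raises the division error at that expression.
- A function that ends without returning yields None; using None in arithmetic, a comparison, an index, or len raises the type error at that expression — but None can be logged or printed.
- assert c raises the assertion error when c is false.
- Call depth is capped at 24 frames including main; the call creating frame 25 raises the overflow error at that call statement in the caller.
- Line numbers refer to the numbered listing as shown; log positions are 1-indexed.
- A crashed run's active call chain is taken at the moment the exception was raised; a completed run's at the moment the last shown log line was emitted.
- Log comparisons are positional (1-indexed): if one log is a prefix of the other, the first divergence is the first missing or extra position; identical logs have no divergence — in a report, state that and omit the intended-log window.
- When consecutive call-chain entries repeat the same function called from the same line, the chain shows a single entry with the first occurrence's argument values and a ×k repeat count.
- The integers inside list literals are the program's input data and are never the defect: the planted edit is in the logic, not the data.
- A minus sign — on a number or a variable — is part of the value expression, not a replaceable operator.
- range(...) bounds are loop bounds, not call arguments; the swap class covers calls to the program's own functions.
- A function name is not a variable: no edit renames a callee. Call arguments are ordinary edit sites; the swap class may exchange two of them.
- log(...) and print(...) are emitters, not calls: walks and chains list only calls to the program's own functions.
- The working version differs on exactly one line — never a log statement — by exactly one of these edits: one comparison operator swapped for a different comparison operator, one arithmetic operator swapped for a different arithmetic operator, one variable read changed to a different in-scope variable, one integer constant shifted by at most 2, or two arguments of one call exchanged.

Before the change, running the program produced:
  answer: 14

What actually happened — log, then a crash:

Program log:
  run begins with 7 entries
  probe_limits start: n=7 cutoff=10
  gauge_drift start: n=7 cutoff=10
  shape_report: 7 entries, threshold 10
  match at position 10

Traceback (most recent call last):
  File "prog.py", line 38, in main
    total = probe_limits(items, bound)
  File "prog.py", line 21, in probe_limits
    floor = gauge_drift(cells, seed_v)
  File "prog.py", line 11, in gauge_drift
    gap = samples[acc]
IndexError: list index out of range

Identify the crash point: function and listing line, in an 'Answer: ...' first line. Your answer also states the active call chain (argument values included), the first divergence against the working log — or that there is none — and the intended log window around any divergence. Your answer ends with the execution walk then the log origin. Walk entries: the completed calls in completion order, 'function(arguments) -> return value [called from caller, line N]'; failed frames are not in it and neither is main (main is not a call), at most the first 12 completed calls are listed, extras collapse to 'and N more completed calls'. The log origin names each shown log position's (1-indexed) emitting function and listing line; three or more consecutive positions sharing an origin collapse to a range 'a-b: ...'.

Answer: the error was raised in gauge_drift, line 11.
The tell: Log line 5 is where behavior first shows: 'match at position 10' appears instead of 'match at position 0'.
Call chain: main -> probe_limits([10, 10, 9, 7, 11, 2, 6], 10) (called at line 38) -> gauge_drift([10, 10, 9, 7, 11, 2, 6], 10) (called at line 21).
First divergence: position 5; shown 'match at position 10' vs intended 'match at position 0'.
Intended log window:
  3: gauge_drift start: n=7 cutoff=10
  4: shape_report: 7 entries, threshold 10
  5: match at position 0
  6: count_flags called with 10, 2
Execution walk:
  shape_report([10, 10, 9, 7, 11, 2, 6], 10) -> 10  [called from gauge_drift, line 9]
Log line origins:
  1: emitted by main (line 37)
  2: emitted by probe_limits (line 20)
  3: emitted by gauge_drift (line 8)
  4: emitted by shape_report (line 2)
  5: emitted by gauge_drift (line 10)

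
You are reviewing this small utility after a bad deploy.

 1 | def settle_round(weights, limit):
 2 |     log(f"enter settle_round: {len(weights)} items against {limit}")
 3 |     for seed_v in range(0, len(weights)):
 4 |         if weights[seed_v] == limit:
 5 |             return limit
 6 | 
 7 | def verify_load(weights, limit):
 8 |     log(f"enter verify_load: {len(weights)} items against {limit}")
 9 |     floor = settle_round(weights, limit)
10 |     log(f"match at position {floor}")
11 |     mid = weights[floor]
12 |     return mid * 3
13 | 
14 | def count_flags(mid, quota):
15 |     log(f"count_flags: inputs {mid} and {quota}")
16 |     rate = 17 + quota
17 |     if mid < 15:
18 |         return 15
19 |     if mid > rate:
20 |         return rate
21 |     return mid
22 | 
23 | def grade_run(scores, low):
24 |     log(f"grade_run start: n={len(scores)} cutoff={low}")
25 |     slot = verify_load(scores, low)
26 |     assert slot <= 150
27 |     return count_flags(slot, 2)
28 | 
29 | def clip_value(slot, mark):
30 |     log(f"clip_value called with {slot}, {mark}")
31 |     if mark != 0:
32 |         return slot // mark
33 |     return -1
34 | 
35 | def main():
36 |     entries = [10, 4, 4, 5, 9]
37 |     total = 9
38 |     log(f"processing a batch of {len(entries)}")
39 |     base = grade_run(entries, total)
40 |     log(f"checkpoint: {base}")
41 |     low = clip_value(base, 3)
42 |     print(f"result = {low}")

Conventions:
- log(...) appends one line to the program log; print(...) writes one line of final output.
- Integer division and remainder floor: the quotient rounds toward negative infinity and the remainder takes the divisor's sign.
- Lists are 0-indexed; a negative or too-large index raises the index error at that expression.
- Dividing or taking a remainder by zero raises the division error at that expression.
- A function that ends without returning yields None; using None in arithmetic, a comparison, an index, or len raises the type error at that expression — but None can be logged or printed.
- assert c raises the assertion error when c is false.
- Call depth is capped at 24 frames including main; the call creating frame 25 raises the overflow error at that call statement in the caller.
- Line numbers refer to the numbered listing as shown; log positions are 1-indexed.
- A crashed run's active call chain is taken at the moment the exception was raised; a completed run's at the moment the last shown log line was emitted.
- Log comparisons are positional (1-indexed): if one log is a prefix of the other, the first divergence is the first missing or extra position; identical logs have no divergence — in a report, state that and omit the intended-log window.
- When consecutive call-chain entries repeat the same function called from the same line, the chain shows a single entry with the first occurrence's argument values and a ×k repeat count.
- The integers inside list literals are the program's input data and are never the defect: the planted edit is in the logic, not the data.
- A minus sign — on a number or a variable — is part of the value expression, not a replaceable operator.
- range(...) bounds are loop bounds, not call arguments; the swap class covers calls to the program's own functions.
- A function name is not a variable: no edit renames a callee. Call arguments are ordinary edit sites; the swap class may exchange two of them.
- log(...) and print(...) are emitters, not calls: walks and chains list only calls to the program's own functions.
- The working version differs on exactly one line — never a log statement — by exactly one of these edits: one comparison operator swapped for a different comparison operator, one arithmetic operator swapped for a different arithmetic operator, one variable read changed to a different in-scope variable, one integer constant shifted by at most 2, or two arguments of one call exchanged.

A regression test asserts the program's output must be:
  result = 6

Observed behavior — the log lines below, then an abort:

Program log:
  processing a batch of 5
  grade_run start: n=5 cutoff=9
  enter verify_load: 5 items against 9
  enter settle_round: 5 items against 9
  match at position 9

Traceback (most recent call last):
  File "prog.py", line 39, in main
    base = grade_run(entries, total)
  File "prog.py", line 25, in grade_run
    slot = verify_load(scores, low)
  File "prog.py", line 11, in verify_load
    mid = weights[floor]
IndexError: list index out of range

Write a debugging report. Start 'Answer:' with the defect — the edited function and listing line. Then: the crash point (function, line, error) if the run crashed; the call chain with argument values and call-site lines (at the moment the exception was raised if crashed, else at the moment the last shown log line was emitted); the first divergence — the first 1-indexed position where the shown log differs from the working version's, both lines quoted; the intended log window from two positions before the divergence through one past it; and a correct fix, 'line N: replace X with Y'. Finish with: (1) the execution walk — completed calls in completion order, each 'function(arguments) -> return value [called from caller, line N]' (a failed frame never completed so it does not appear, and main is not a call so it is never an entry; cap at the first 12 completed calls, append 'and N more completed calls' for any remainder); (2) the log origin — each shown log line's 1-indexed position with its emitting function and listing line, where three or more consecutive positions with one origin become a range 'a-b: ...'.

Answer: the defect is in settle_round at line 5.
Core observation: The earliest visible damage is log position 5 — 'match at position 9' rather than the intended 'match at position 4'.
Crash: verify_load, line 11, IndexError.
Call chain: main -> grade_run([10, 4, 4, 5, 9], 9) (called at line 39) -> verify_load([10, 4, 4, 5, 9], 9) (called at line 25).
First divergence: position 5 — shown 'match at position 9', intended 'match at position 4'.
Intended log window:
  3: enter verify_load: 5 items against 9
  4: enter settle_round: 5 items against 9
  5: match at position 4
  6: count_flags: inputs 27 and 2
Execution walk:
  settle_round([10, 4, 4, 5, 9], 9) -> 9  [called from verify_load, line 9]
Log origin:
  1: from main, line 38
  2: from grade_run, line 24
  3: from verify_load, line 8
  4: from settle_round, line 2
  5: from verify_load, line 10
A correct fix: line 5: replace `limit` with `seed_v`.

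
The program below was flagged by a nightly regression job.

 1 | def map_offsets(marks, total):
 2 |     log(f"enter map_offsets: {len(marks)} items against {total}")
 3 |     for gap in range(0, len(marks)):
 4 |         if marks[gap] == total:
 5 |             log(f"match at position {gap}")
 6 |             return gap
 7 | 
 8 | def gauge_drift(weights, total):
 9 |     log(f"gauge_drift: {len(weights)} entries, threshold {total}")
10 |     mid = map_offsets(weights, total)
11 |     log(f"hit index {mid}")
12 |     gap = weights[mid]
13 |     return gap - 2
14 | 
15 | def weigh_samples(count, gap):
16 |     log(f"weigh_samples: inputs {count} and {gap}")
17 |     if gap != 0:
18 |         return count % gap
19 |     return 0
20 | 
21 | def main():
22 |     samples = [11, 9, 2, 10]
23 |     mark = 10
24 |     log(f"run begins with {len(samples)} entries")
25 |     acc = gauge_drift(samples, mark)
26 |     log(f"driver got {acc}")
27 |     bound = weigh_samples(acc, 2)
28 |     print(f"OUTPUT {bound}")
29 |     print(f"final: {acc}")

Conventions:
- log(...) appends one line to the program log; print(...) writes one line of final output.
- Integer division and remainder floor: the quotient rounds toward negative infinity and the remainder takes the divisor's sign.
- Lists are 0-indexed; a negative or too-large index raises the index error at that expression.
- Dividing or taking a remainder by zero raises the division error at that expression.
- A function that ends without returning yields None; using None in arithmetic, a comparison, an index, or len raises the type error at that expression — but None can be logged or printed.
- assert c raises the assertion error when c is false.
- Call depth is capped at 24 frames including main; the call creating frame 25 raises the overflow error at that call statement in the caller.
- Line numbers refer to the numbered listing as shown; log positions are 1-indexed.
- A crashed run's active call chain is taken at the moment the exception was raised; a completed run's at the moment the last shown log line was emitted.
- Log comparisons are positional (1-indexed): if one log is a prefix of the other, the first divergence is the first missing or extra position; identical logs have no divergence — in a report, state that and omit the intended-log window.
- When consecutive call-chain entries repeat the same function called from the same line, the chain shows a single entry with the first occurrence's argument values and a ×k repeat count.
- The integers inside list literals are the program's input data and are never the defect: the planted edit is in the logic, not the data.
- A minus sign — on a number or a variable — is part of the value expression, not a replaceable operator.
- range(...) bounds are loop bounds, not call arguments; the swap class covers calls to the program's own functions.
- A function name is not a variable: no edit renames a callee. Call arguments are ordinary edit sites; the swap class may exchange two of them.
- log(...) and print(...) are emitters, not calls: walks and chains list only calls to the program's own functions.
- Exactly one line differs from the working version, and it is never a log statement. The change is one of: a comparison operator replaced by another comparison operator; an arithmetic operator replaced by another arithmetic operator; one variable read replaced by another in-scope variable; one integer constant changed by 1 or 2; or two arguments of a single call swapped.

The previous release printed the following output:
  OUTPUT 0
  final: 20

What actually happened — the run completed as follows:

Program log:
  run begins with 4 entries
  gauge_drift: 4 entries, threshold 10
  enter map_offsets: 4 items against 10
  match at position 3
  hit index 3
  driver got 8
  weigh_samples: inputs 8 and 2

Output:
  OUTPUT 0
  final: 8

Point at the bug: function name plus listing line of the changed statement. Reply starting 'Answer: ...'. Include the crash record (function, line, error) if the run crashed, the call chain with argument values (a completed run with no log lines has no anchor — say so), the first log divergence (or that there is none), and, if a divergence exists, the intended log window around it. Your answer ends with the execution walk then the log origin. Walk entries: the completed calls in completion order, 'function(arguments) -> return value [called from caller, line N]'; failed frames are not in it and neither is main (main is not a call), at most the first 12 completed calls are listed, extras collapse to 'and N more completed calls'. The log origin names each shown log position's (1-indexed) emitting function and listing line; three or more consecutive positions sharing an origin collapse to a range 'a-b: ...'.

Answer: the defect is in gauge_drift at line 13.
Key observation: Log line 6 is where behavior first shows: 'driver got 8' appears instead of 'driver got 20'.
Call chain: main -> weigh_samples(8, 2) (called at line 27).
First divergence: position 6 — the shown line 'driver got 8' should read 'driver got 20'.
Intended log window:
  4: match at position 3
  5: hit index 3
  6: driver got 20
  7: weigh_samples: inputs 20 and 2
Execution walk:
  map_offsets([11, 9, 2, 10], 10) -> 3  [called from gauge_drift, line 10]
  gauge_drift([11, 9, 2, 10], 10) -> 8  [called from main, line 25]
  weigh_samples(8, 2) -> 0  [called from main, line 27]
Log origins:
  1: logged in main at line 24
  2: logged in gauge_drift at line 9
  3: logged in map_offsets at line 2
  4: logged in map_offsets at line 5
  5: logged in gauge_drift at line 11
  6: logged in main at line 26
  7: logged in weigh_samples at line 16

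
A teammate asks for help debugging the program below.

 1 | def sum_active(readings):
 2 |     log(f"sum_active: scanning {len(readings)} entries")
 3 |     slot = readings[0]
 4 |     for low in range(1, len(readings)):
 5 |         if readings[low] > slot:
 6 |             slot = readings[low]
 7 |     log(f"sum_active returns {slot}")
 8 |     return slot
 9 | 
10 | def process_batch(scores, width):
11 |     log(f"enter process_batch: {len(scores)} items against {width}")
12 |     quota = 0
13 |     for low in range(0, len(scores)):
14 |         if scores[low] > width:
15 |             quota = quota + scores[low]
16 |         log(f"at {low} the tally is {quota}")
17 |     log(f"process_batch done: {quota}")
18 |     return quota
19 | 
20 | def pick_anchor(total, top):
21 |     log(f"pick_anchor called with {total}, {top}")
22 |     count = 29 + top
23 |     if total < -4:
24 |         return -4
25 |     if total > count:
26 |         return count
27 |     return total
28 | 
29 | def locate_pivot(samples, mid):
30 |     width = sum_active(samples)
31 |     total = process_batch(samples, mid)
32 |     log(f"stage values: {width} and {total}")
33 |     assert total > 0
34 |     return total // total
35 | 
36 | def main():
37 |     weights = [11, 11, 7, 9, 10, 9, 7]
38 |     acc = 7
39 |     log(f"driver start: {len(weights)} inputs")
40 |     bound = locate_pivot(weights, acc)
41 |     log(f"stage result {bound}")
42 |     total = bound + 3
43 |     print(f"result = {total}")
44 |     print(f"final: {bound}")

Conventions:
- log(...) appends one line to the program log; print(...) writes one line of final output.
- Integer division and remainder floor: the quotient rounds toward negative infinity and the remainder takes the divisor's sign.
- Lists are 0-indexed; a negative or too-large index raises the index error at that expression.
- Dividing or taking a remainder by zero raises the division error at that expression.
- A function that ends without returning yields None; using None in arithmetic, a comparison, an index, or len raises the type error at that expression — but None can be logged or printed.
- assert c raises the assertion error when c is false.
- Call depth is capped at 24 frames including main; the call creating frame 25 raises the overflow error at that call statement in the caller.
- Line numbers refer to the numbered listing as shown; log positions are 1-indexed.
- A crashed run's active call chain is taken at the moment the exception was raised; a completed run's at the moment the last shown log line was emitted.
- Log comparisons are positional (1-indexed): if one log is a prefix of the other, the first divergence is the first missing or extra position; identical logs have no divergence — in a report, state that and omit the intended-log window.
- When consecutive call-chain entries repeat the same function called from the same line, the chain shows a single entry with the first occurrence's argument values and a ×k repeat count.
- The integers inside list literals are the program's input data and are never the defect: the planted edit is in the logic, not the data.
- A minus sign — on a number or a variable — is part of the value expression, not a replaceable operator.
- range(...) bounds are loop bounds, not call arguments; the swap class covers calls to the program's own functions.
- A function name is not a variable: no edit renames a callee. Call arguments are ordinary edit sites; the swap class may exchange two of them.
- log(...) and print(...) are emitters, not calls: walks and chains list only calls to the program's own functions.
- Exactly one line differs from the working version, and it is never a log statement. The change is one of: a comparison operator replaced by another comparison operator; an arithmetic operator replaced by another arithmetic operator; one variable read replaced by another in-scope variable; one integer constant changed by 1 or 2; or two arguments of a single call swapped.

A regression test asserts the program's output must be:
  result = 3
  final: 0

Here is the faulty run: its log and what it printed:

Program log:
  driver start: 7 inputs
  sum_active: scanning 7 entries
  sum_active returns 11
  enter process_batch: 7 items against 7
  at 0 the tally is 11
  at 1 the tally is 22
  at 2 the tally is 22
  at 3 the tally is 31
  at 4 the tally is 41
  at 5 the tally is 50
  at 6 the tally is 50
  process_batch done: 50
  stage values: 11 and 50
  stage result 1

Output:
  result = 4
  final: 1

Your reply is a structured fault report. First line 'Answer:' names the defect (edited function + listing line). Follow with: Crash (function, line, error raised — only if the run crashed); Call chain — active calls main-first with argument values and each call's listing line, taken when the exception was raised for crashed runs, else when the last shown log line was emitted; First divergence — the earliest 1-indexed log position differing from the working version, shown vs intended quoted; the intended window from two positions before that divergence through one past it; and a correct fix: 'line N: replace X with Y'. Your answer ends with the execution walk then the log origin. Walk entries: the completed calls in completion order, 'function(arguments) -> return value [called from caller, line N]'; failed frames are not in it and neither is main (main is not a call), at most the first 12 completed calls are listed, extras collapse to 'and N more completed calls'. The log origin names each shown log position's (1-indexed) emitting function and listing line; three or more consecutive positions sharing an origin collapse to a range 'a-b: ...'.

Answer: the defect is in locate_pivot at line 34.
Key observation: The log first diverges at position 14: the faulty run prints 'stage result 1' where the working version prints 'stage result 0'.
Call chain: main.
First divergence: position 14; shown 'stage result 1' vs intended 'stage result 0'.
Intended log window:
  12: process_batch done: 50
  13: stage values: 11 and 50
  14: stage result 0
Execution walk:
  sum_active([11, 11, 7, 9, 10, 9, 7]) -> 11  [called from locate_pivot, line 30]
  process_batch([11, 11, 7, 9, 10, 9, 7], 7) -> 50  [called from locate_pivot, line 31]
  locate_pivot([11, 11, 7, 9, 10, 9, 7], 7) -> 1  [called from main, line 40]
Log origins:
  1: emitted by main (line 39)
  2: emitted by sum_active (line 2)
  3: emitted by sum_active (line 7)
  4: emitted by process_batch (line 11)
  5-11: emitted by process_batch (line 16)
  12: emitted by process_batch (line 17)
  13: emitted by locate_pivot (line 32)
  14: emitted by main (line 41)
A correct fix: line 34: replace `total // total` with `width // total`.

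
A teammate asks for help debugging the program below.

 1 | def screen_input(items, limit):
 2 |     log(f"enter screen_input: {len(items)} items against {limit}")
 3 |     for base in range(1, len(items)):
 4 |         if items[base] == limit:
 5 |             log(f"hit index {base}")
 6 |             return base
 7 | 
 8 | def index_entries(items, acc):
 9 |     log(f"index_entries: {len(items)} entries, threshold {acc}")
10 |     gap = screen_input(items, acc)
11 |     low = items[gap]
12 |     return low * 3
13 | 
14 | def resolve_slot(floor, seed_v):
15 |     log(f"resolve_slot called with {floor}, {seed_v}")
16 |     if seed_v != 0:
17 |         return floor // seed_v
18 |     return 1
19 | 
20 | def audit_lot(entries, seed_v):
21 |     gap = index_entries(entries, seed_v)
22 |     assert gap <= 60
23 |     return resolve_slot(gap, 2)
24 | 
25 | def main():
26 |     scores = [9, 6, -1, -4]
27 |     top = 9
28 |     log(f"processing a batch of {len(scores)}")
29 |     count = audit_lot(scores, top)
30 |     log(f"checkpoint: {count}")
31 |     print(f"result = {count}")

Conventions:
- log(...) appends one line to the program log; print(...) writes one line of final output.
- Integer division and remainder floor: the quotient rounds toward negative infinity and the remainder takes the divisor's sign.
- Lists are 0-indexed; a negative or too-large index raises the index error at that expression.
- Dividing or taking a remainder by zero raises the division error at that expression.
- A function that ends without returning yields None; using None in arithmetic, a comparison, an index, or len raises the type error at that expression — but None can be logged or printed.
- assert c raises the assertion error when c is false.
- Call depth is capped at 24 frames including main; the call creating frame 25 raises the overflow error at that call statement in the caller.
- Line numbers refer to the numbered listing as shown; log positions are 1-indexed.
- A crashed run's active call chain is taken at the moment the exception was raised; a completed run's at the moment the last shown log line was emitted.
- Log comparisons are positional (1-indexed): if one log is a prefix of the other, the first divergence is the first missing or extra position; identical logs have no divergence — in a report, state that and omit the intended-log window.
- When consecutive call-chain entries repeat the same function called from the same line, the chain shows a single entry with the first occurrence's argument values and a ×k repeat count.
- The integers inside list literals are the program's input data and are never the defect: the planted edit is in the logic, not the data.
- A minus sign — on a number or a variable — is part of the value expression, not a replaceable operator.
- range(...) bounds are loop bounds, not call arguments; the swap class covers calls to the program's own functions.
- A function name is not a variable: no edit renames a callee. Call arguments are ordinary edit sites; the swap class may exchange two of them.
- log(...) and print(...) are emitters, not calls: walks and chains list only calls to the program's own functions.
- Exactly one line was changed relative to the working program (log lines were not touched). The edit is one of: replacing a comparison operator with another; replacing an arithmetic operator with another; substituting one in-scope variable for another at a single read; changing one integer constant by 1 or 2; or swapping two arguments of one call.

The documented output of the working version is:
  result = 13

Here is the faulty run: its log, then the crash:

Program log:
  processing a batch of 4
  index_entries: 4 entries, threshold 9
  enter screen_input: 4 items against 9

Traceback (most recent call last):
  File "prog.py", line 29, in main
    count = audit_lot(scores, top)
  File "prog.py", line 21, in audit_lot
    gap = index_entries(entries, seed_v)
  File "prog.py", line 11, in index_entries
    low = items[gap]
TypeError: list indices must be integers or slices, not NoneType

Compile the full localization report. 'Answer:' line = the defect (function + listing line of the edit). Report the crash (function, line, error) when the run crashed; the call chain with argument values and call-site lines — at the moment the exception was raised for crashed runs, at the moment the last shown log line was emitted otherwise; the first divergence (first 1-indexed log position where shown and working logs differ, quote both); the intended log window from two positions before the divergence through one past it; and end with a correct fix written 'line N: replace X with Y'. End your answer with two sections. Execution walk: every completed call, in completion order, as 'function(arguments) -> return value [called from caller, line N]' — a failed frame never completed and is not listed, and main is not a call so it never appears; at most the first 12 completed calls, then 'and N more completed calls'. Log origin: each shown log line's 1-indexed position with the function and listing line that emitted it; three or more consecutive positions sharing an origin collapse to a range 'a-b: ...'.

Answer: the defect is in screen_input at line 3.
Key observation: A complete run would log 'hit index 0' next, but this one stopped at 3 lines.
Crash: index_entries, line 11, TypeError.
Call chain: main -> audit_lot([9, 6, -1, -4], 9) (called at line 29) -> index_entries([9, 6, -1, -4], 9) (called at line 21).
First divergence: position 4 — the faulty run's log ends after 3 lines; the working version continues with 'hit index 0'.
Intended log window:
  2: index_entries: 4 entries, threshold 9
  3: enter screen_input: 4 items against 9
  4: hit index 0
  5: resolve_slot called with 27, 2
Execution walk:
  screen_input([9, 6, -1, -4], 9) -> None  [called from index_entries, line 10]
Log origins:
  1: emitted by main (line 28)
  2: emitted by index_entries (line 9)
  3: emitted by screen_input (line 2)
A correct fix: line 3: replace `1` with `0`.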